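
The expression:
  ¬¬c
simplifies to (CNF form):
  c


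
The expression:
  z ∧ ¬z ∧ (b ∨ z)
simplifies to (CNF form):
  False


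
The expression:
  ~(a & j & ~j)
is always true.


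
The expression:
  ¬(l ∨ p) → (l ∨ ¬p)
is always true.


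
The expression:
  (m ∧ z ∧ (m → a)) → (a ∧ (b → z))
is always true.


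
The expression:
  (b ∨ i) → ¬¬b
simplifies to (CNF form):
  b ∨ ¬i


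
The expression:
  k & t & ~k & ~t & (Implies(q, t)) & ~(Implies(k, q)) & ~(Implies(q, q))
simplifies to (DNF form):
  False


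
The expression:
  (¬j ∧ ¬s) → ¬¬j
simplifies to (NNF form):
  j ∨ s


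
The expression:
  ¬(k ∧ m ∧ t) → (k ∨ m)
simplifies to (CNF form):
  k ∨ m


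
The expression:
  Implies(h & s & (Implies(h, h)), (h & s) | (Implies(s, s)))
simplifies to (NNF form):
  True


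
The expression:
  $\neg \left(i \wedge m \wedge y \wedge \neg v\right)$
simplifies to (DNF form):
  $v \vee \neg i \vee \neg m \vee \neg y$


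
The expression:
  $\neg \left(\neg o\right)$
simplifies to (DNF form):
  $o$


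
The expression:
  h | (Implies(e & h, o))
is always true.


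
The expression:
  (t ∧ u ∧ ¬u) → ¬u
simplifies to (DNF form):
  True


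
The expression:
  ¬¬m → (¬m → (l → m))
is always true.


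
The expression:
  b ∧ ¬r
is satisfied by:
  {b: True, r: False}


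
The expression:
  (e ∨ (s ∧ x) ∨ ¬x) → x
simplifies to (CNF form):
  x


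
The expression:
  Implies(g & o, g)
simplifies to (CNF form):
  True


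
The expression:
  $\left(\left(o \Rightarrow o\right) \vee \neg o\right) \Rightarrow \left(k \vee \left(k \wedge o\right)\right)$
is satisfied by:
  {k: True}


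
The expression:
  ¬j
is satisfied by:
  {j: False}


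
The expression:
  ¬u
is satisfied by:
  {u: False}


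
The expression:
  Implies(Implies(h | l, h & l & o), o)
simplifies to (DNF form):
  h | l | o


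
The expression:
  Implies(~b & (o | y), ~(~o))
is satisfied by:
  {b: True, o: True, y: False}
  {b: True, o: False, y: False}
  {o: True, b: False, y: False}
  {b: False, o: False, y: False}
  {b: True, y: True, o: True}
  {b: True, y: True, o: False}
  {y: True, o: True, b: False}


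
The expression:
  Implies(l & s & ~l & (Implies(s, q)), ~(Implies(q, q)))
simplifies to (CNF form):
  True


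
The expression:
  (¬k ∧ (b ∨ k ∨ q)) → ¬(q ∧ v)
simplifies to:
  k ∨ ¬q ∨ ¬v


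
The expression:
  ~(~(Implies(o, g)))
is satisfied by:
  {g: True, o: False}
  {o: False, g: False}
  {o: True, g: True}


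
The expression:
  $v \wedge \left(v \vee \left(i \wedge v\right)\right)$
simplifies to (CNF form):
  $v$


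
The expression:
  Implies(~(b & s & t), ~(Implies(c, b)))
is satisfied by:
  {s: True, c: True, t: True, b: False}
  {s: True, c: True, t: False, b: False}
  {c: True, t: True, s: False, b: False}
  {c: True, s: False, t: False, b: False}
  {b: True, s: True, c: True, t: True}
  {b: True, s: True, t: True, c: False}


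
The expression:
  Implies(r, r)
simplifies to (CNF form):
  True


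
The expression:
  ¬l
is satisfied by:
  {l: False}


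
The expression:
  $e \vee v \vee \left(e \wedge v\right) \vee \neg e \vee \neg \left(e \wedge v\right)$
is always true.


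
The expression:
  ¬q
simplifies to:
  ¬q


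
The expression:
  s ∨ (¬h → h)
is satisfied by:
  {s: True, h: True}
  {s: True, h: False}
  {h: True, s: False}


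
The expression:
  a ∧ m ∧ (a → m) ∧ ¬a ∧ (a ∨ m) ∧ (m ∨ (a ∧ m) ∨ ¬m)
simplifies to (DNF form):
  False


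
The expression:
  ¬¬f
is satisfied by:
  {f: True}


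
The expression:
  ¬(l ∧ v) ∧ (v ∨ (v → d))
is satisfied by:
  {l: False, v: False}
  {v: True, l: False}
  {l: True, v: False}


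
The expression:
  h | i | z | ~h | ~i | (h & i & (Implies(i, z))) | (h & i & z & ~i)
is always true.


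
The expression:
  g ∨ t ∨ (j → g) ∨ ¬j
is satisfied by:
  {t: True, g: True, j: False}
  {t: True, g: False, j: False}
  {g: True, t: False, j: False}
  {t: False, g: False, j: False}
  {j: True, t: True, g: True}
  {j: True, t: True, g: False}
  {j: True, g: True, t: False}


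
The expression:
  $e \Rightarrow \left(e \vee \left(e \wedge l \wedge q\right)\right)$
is always true.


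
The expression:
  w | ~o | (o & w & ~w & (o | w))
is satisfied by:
  {w: True, o: False}
  {o: False, w: False}
  {o: True, w: True}


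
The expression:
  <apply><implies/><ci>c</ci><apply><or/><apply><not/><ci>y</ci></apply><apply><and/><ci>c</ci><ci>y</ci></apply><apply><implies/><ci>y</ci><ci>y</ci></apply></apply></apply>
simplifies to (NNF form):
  <true/>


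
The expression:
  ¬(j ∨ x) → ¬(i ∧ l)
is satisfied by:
  {j: True, x: True, l: False, i: False}
  {j: True, l: False, i: False, x: False}
  {x: True, l: False, i: False, j: False}
  {x: False, l: False, i: False, j: False}
  {j: True, i: True, x: True, l: False}
  {j: True, i: True, x: False, l: False}
  {i: True, x: True, j: False, l: False}
  {i: True, j: False, l: False, x: False}
  {x: True, j: True, l: True, i: False}
  {j: True, l: True, x: False, i: False}
  {x: True, l: True, j: False, i: False}
  {l: True, j: False, i: False, x: False}
  {j: True, i: True, l: True, x: True}
  {j: True, i: True, l: True, x: False}
  {i: True, l: True, x: True, j: False}


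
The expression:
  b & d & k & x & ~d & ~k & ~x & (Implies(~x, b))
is never true.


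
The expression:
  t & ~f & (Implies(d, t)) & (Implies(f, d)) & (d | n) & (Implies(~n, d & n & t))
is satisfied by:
  {t: True, n: True, f: False}


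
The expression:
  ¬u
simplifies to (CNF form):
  ¬u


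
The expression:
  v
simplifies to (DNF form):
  v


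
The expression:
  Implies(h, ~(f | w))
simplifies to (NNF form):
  ~h | (~f & ~w)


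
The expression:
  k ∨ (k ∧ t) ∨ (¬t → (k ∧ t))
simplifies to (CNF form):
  k ∨ t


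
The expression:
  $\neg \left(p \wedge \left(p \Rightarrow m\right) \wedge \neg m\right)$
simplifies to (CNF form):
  $\text{True}$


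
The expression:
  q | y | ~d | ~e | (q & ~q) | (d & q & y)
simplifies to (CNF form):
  q | y | ~d | ~e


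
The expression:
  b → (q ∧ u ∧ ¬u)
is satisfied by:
  {b: False}


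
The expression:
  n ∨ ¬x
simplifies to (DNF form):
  n ∨ ¬x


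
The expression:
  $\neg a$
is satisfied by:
  {a: False}


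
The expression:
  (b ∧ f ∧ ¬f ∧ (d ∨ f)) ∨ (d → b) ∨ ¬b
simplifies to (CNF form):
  True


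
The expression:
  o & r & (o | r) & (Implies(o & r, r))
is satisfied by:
  {r: True, o: True}


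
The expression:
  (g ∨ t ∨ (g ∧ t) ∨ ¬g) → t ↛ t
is never true.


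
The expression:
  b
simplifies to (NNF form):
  b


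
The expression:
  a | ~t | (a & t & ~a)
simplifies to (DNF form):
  a | ~t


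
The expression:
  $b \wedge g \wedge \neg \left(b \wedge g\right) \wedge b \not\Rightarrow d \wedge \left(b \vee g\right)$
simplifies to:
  $\text{False}$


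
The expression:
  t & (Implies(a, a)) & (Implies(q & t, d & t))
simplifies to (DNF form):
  (d & t) | (t & ~q)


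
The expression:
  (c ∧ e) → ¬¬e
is always true.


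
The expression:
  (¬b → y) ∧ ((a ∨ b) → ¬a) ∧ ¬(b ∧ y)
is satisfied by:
  {b: True, a: False, y: False}
  {y: True, a: False, b: False}


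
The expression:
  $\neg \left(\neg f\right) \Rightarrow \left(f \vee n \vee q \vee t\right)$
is always true.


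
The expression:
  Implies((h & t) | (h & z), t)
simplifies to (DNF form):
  t | ~h | ~z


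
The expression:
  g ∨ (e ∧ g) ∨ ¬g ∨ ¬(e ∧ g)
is always true.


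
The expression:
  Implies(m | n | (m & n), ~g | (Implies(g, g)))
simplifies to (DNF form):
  True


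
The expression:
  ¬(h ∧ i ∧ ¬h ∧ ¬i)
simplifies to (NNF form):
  True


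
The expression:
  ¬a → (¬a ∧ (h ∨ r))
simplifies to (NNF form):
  a ∨ h ∨ r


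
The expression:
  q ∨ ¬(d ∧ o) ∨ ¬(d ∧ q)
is always true.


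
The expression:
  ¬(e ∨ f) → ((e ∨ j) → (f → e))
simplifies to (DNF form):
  True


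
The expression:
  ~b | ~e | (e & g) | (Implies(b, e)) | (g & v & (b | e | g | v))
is always true.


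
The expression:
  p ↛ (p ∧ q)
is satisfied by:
  {p: True, q: False}


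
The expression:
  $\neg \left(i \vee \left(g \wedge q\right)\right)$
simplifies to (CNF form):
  $\neg i \wedge \left(\neg g \vee \neg q\right)$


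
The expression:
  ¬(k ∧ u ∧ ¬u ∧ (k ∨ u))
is always true.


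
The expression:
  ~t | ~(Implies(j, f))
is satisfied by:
  {j: True, f: False, t: False}
  {f: False, t: False, j: False}
  {j: True, f: True, t: False}
  {f: True, j: False, t: False}
  {t: True, j: True, f: False}


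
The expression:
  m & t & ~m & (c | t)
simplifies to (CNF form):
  False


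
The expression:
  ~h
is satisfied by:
  {h: False}


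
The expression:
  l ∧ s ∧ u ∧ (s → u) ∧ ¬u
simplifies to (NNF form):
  False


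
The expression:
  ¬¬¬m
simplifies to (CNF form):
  ¬m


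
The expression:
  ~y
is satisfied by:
  {y: False}


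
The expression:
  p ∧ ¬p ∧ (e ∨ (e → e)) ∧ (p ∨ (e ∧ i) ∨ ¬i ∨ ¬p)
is never true.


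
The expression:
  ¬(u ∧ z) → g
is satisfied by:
  {z: True, g: True, u: True}
  {z: True, g: True, u: False}
  {g: True, u: True, z: False}
  {g: True, u: False, z: False}
  {z: True, u: True, g: False}


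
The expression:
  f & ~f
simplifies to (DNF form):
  False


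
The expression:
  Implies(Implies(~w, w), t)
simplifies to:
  t | ~w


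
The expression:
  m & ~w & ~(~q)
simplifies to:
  m & q & ~w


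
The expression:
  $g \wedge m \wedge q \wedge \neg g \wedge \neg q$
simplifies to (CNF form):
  $\text{False}$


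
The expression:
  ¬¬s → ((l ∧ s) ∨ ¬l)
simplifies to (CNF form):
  True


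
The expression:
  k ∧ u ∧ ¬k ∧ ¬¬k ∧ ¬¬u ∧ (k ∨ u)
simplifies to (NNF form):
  False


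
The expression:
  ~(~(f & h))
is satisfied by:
  {h: True, f: True}


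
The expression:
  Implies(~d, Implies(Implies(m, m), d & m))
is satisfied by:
  {d: True}


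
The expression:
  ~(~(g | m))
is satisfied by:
  {m: True, g: True}
  {m: True, g: False}
  {g: True, m: False}


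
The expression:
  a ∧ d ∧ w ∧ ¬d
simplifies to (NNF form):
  False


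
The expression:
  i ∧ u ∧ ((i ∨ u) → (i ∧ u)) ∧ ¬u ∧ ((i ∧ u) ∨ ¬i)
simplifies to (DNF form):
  False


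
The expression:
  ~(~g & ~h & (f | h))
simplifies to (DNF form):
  g | h | ~f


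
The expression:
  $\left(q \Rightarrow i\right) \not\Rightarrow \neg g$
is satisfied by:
  {i: True, g: True, q: False}
  {g: True, q: False, i: False}
  {i: True, q: True, g: True}


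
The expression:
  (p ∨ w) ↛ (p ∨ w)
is never true.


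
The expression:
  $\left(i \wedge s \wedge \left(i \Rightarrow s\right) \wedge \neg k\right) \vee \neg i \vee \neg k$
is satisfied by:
  {k: False, i: False}
  {i: True, k: False}
  {k: True, i: False}


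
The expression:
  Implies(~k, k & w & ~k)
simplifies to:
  k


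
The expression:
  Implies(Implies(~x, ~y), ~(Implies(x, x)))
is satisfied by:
  {y: True, x: False}


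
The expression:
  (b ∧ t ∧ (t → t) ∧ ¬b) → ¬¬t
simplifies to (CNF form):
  True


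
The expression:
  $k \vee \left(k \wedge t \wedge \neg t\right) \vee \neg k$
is always true.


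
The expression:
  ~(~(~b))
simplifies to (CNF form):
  ~b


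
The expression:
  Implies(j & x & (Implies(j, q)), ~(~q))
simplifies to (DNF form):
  True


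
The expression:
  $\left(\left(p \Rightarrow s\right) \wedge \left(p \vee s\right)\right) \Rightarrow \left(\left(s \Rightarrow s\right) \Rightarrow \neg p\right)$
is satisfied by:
  {s: False, p: False}
  {p: True, s: False}
  {s: True, p: False}


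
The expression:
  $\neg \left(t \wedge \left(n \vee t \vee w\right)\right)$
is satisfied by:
  {t: False}


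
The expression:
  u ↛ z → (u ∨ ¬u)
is always true.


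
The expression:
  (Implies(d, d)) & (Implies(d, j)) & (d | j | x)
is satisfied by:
  {x: True, j: True, d: False}
  {j: True, d: False, x: False}
  {x: True, j: True, d: True}
  {j: True, d: True, x: False}
  {x: True, d: False, j: False}


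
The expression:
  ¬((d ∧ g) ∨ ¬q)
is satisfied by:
  {q: True, g: False, d: False}
  {q: True, d: True, g: False}
  {q: True, g: True, d: False}


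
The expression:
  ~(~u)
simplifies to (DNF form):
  u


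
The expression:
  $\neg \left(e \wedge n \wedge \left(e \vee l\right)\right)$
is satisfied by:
  {e: False, n: False}
  {n: True, e: False}
  {e: True, n: False}


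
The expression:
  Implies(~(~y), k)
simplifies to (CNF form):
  k | ~y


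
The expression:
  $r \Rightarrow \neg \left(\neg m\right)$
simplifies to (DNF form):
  $m \vee \neg r$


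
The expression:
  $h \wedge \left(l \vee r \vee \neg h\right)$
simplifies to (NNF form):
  $h \wedge \left(l \vee r\right)$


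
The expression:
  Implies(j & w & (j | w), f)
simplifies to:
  f | ~j | ~w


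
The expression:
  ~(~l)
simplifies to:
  l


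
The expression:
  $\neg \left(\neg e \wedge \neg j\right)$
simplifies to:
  $e \vee j$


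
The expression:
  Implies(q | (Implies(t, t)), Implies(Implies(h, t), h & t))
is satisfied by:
  {h: True}


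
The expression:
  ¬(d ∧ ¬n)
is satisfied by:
  {n: True, d: False}
  {d: False, n: False}
  {d: True, n: True}


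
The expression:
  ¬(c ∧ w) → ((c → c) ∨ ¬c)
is always true.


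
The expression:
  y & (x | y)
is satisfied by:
  {y: True}


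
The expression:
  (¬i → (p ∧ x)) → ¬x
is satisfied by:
  {i: False, x: False, p: False}
  {p: True, i: False, x: False}
  {i: True, p: False, x: False}
  {p: True, i: True, x: False}
  {x: True, p: False, i: False}


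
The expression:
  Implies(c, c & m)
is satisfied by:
  {m: True, c: False}
  {c: False, m: False}
  {c: True, m: True}


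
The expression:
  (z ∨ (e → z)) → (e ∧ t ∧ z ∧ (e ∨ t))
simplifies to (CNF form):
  e ∧ (t ∨ ¬z)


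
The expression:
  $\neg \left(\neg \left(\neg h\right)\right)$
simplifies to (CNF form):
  $\neg h$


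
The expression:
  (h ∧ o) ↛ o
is never true.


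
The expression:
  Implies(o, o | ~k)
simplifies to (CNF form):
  True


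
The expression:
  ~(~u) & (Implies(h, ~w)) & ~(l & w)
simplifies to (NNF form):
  u & (~h | ~w) & (~l | ~w)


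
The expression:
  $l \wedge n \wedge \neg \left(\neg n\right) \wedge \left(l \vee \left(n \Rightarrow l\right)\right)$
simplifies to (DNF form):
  $l \wedge n$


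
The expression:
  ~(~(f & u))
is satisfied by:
  {u: True, f: True}


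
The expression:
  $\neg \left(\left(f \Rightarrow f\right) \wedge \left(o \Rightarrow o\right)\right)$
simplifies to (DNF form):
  $\text{False}$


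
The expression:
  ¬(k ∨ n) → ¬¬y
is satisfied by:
  {n: True, y: True, k: True}
  {n: True, y: True, k: False}
  {n: True, k: True, y: False}
  {n: True, k: False, y: False}
  {y: True, k: True, n: False}
  {y: True, k: False, n: False}
  {k: True, y: False, n: False}


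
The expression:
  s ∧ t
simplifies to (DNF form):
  s ∧ t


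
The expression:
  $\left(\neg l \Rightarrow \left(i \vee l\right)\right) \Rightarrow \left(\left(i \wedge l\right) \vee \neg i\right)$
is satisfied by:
  {l: True, i: False}
  {i: False, l: False}
  {i: True, l: True}


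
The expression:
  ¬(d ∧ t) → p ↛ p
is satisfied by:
  {t: True, d: True}


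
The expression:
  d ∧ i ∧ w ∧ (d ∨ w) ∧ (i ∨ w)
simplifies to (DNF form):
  d ∧ i ∧ w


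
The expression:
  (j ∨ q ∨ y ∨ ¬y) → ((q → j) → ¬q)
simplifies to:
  ¬j ∨ ¬q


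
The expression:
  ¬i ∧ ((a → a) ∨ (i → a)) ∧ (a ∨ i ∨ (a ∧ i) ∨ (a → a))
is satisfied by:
  {i: False}


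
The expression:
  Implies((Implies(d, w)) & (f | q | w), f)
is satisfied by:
  {f: True, d: True, w: False, q: False}
  {f: True, d: False, w: False, q: False}
  {q: True, f: True, d: True, w: False}
  {q: True, f: True, d: False, w: False}
  {w: True, f: True, d: True, q: False}
  {w: True, f: True, d: False, q: False}
  {w: True, f: True, q: True, d: True}
  {w: True, f: True, q: True, d: False}
  {d: True, w: False, f: False, q: False}
  {w: False, d: False, f: False, q: False}
  {q: True, d: True, w: False, f: False}


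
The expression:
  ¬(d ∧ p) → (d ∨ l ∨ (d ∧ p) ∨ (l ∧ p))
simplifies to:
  d ∨ l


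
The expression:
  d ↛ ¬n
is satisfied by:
  {d: True, n: True}


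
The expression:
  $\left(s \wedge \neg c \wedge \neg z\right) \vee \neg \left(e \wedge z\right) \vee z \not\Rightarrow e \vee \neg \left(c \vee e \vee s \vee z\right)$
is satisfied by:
  {e: False, z: False}
  {z: True, e: False}
  {e: True, z: False}


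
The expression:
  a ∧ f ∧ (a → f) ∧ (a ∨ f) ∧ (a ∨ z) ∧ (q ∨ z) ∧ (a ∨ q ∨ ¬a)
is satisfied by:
  {a: True, q: True, z: True, f: True}
  {a: True, q: True, f: True, z: False}
  {a: True, z: True, f: True, q: False}


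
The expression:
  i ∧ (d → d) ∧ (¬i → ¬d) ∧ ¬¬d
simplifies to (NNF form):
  d ∧ i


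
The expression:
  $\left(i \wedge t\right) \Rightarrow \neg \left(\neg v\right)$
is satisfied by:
  {v: True, t: False, i: False}
  {t: False, i: False, v: False}
  {v: True, i: True, t: False}
  {i: True, t: False, v: False}
  {v: True, t: True, i: False}
  {t: True, v: False, i: False}
  {v: True, i: True, t: True}


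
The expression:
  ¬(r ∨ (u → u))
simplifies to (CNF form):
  False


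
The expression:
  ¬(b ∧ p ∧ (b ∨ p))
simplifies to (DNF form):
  ¬b ∨ ¬p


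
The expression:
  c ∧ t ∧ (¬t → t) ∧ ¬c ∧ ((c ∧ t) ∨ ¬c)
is never true.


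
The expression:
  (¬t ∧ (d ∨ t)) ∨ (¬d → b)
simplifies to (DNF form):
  b ∨ d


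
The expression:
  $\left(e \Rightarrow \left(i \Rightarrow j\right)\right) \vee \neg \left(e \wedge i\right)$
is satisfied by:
  {j: True, e: False, i: False}
  {j: False, e: False, i: False}
  {i: True, j: True, e: False}
  {i: True, j: False, e: False}
  {e: True, j: True, i: False}
  {e: True, j: False, i: False}
  {e: True, i: True, j: True}


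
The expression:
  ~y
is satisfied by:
  {y: False}


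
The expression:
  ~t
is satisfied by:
  {t: False}


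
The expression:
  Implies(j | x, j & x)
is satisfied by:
  {x: False, j: False}
  {j: True, x: True}


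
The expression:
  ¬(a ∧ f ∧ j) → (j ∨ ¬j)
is always true.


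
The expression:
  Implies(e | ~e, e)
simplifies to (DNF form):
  e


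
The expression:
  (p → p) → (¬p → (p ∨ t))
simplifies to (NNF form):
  p ∨ t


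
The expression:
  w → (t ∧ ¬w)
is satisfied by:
  {w: False}


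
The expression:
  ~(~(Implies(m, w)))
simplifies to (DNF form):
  w | ~m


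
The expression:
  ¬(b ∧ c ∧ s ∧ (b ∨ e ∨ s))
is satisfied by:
  {s: False, c: False, b: False}
  {b: True, s: False, c: False}
  {c: True, s: False, b: False}
  {b: True, c: True, s: False}
  {s: True, b: False, c: False}
  {b: True, s: True, c: False}
  {c: True, s: True, b: False}


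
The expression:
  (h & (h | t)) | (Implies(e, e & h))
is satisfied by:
  {h: True, e: False}
  {e: False, h: False}
  {e: True, h: True}


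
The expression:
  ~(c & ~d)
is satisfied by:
  {d: True, c: False}
  {c: False, d: False}
  {c: True, d: True}


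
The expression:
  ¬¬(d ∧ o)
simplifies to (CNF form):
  d ∧ o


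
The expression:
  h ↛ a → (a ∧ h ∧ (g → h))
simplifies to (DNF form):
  a ∨ ¬h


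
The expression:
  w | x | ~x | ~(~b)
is always true.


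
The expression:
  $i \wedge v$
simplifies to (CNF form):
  $i \wedge v$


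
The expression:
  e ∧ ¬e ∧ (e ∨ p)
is never true.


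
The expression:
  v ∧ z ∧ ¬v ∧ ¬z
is never true.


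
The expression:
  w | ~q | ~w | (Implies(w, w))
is always true.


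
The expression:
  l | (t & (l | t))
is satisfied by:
  {t: True, l: True}
  {t: True, l: False}
  {l: True, t: False}


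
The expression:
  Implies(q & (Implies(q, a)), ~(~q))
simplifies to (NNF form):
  True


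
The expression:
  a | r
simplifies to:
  a | r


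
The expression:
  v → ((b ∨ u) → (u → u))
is always true.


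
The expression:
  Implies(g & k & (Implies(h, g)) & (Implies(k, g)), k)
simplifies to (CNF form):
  True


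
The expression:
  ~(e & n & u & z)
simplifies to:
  ~e | ~n | ~u | ~z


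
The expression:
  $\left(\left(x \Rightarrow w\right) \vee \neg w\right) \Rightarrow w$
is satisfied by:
  {w: True}


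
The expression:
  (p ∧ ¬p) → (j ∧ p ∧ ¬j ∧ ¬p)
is always true.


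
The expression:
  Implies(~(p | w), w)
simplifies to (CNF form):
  p | w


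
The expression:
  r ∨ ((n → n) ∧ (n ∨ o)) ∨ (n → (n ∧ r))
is always true.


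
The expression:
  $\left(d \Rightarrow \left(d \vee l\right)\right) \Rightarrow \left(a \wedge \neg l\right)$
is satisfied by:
  {a: True, l: False}


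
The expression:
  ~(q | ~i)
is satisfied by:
  {i: True, q: False}


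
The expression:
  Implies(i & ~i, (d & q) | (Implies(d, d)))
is always true.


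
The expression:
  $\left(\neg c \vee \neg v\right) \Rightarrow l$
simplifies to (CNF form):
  $\left(c \vee l\right) \wedge \left(l \vee v\right)$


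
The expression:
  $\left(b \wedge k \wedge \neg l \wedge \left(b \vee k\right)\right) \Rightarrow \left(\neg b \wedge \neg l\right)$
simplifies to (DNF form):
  $l \vee \neg b \vee \neg k$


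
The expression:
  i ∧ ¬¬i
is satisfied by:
  {i: True}


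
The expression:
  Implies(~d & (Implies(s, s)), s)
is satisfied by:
  {d: True, s: True}
  {d: True, s: False}
  {s: True, d: False}


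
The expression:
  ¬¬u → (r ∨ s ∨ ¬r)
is always true.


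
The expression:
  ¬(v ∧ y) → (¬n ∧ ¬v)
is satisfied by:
  {y: True, v: False, n: False}
  {v: False, n: False, y: False}
  {y: True, v: True, n: False}
  {y: True, n: True, v: True}


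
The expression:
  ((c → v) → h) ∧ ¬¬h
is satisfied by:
  {h: True}


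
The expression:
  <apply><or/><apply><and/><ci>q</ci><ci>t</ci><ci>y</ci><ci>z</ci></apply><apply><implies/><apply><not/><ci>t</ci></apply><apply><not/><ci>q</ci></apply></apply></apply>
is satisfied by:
  {t: True, q: False}
  {q: False, t: False}
  {q: True, t: True}


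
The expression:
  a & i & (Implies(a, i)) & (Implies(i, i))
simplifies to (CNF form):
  a & i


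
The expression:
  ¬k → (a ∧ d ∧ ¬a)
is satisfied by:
  {k: True}


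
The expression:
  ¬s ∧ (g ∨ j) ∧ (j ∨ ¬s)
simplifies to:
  ¬s ∧ (g ∨ j)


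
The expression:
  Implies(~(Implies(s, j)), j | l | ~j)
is always true.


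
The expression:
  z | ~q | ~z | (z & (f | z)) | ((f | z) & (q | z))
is always true.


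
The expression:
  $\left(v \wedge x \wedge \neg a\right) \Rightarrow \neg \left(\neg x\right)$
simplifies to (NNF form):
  $\text{True}$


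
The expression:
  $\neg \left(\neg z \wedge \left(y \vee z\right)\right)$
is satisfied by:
  {z: True, y: False}
  {y: False, z: False}
  {y: True, z: True}


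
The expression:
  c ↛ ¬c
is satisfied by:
  {c: True}


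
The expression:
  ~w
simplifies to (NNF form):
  ~w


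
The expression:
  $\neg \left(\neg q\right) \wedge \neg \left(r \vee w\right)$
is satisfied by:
  {q: True, r: False, w: False}


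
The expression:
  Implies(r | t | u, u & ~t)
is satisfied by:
  {u: True, t: False, r: False}
  {u: False, t: False, r: False}
  {r: True, u: True, t: False}


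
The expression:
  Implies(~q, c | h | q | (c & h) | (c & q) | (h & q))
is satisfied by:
  {q: True, c: True, h: True}
  {q: True, c: True, h: False}
  {q: True, h: True, c: False}
  {q: True, h: False, c: False}
  {c: True, h: True, q: False}
  {c: True, h: False, q: False}
  {h: True, c: False, q: False}


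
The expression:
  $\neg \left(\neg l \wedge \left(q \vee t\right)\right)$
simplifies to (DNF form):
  $l \vee \left(\neg q \wedge \neg t\right)$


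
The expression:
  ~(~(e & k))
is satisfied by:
  {e: True, k: True}


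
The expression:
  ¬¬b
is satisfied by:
  {b: True}


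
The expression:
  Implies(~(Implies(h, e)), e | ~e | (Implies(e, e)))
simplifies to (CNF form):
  True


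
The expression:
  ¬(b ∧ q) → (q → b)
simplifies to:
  b ∨ ¬q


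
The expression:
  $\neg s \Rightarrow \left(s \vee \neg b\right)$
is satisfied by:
  {s: True, b: False}
  {b: False, s: False}
  {b: True, s: True}


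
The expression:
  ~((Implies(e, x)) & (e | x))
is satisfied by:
  {x: False}


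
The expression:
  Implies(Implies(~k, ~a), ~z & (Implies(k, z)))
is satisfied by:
  {a: True, z: False, k: False}
  {z: False, k: False, a: False}
  {a: True, z: True, k: False}


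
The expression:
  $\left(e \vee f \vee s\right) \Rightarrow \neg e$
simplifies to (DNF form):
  $\neg e$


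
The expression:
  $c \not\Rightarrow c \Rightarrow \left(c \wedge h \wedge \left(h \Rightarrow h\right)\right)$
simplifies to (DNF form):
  $\text{True}$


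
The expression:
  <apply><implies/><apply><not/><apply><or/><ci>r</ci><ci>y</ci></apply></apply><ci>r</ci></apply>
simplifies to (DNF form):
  <apply><or/><ci>r</ci><ci>y</ci></apply>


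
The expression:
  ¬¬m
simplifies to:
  m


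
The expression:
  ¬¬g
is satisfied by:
  {g: True}


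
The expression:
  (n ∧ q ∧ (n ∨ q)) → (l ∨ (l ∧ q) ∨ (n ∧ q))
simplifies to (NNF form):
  True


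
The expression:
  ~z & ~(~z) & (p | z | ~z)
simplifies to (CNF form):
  False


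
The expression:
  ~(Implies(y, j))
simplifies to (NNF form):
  y & ~j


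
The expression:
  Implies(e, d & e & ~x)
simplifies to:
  ~e | (d & ~x)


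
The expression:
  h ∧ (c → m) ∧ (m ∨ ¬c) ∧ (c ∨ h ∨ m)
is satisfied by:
  {h: True, m: True, c: False}
  {h: True, c: False, m: False}
  {h: True, m: True, c: True}


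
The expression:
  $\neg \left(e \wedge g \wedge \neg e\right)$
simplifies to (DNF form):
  $\text{True}$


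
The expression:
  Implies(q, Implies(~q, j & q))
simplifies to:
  True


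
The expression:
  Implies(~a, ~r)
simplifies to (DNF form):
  a | ~r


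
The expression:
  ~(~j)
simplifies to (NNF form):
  j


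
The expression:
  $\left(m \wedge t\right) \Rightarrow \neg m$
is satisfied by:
  {m: False, t: False}
  {t: True, m: False}
  {m: True, t: False}


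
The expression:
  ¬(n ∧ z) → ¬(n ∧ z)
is always true.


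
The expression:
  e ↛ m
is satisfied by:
  {e: True, m: False}


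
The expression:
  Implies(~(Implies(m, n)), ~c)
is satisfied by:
  {n: True, m: False, c: False}
  {m: False, c: False, n: False}
  {n: True, c: True, m: False}
  {c: True, m: False, n: False}
  {n: True, m: True, c: False}
  {m: True, n: False, c: False}
  {n: True, c: True, m: True}


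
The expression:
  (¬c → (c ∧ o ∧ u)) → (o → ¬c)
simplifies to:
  ¬c ∨ ¬o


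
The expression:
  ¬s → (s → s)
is always true.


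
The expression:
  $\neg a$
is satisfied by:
  {a: False}


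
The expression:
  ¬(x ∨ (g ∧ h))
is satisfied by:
  {x: False, h: False, g: False}
  {g: True, x: False, h: False}
  {h: True, x: False, g: False}


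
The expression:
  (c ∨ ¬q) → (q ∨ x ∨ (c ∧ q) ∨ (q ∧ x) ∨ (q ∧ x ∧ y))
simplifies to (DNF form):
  q ∨ x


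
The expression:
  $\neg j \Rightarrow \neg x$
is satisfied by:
  {j: True, x: False}
  {x: False, j: False}
  {x: True, j: True}


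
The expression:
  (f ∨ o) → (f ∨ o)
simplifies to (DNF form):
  True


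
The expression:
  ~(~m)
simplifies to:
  m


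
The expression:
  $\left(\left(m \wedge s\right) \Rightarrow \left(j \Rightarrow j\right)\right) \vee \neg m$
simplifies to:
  $\text{True}$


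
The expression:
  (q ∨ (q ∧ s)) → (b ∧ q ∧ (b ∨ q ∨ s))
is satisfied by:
  {b: True, q: False}
  {q: False, b: False}
  {q: True, b: True}


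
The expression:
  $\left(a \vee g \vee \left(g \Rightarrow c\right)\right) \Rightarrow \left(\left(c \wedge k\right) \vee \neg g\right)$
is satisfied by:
  {k: True, c: True, g: False}
  {k: True, c: False, g: False}
  {c: True, k: False, g: False}
  {k: False, c: False, g: False}
  {k: True, g: True, c: True}


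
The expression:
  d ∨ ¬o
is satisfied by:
  {d: True, o: False}
  {o: False, d: False}
  {o: True, d: True}


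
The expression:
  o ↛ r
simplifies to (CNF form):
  o ∧ ¬r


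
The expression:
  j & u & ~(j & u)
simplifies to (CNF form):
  False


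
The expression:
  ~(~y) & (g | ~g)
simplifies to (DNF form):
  y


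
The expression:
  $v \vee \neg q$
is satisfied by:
  {v: True, q: False}
  {q: False, v: False}
  {q: True, v: True}


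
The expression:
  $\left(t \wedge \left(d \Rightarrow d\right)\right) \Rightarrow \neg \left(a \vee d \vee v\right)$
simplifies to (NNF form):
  $\left(\neg a \wedge \neg d \wedge \neg v\right) \vee \neg t$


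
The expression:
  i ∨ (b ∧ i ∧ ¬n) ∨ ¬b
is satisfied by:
  {i: True, b: False}
  {b: False, i: False}
  {b: True, i: True}


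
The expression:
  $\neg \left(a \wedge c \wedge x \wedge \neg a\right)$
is always true.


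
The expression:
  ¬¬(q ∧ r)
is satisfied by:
  {r: True, q: True}


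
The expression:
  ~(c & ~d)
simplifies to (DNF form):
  d | ~c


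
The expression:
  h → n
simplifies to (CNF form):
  n ∨ ¬h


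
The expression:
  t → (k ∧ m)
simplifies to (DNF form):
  (k ∧ m) ∨ ¬t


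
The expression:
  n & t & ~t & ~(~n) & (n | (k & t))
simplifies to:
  False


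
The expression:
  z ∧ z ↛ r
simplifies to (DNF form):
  z ∧ ¬r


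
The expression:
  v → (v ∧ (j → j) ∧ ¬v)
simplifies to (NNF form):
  ¬v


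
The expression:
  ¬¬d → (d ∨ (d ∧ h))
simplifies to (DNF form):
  True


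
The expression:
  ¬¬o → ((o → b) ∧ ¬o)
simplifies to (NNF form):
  ¬o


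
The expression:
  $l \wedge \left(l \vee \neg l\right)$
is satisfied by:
  {l: True}


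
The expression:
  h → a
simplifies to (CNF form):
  a ∨ ¬h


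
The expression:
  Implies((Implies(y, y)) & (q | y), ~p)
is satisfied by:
  {y: False, p: False, q: False}
  {q: True, y: False, p: False}
  {y: True, q: False, p: False}
  {q: True, y: True, p: False}
  {p: True, q: False, y: False}


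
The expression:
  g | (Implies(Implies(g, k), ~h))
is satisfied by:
  {g: True, h: False}
  {h: False, g: False}
  {h: True, g: True}


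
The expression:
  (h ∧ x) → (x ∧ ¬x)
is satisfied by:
  {h: False, x: False}
  {x: True, h: False}
  {h: True, x: False}


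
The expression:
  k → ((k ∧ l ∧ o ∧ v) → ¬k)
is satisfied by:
  {l: False, k: False, o: False, v: False}
  {v: True, l: False, k: False, o: False}
  {o: True, l: False, k: False, v: False}
  {v: True, o: True, l: False, k: False}
  {k: True, v: False, l: False, o: False}
  {v: True, k: True, l: False, o: False}
  {o: True, k: True, v: False, l: False}
  {v: True, o: True, k: True, l: False}
  {l: True, o: False, k: False, v: False}
  {v: True, l: True, o: False, k: False}
  {o: True, l: True, v: False, k: False}
  {v: True, o: True, l: True, k: False}
  {k: True, l: True, o: False, v: False}
  {v: True, k: True, l: True, o: False}
  {o: True, k: True, l: True, v: False}


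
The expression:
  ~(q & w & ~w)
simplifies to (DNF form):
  True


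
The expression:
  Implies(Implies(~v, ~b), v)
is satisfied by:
  {b: True, v: True}
  {b: True, v: False}
  {v: True, b: False}


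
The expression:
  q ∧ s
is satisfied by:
  {s: True, q: True}


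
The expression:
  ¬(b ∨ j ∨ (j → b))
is never true.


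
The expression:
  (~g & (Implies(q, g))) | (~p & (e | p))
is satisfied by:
  {e: True, q: False, p: False, g: False}
  {g: False, q: False, e: False, p: False}
  {g: True, e: True, q: False, p: False}
  {p: True, e: True, g: False, q: False}
  {p: True, g: False, q: False, e: False}
  {e: True, q: True, p: False, g: False}
  {g: True, e: True, q: True, p: False}


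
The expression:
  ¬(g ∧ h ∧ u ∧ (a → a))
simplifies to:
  ¬g ∨ ¬h ∨ ¬u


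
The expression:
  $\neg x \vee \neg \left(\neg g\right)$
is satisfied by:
  {g: True, x: False}
  {x: False, g: False}
  {x: True, g: True}


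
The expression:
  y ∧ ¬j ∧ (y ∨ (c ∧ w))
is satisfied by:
  {y: True, j: False}


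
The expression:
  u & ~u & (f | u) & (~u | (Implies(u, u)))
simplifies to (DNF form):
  False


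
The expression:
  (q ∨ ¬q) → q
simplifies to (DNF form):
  q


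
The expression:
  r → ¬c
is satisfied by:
  {c: False, r: False}
  {r: True, c: False}
  {c: True, r: False}


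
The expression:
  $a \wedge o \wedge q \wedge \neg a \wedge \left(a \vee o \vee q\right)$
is never true.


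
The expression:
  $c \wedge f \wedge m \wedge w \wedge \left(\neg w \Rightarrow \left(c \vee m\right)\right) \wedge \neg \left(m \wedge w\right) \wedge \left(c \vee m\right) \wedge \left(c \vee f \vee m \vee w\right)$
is never true.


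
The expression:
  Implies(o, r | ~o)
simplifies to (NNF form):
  r | ~o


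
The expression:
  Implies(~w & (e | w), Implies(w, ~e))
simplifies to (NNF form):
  True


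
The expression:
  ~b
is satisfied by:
  {b: False}


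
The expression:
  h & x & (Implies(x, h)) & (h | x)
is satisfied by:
  {h: True, x: True}


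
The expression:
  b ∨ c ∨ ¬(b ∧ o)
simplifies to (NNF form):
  True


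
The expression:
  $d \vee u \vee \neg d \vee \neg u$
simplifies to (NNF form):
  $\text{True}$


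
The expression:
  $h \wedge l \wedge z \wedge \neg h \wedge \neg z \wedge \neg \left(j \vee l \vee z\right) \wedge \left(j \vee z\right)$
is never true.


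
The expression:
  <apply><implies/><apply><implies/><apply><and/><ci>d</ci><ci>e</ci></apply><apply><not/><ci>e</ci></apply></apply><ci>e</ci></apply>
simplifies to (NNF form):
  <ci>e</ci>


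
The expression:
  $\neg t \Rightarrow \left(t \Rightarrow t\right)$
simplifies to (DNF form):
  $\text{True}$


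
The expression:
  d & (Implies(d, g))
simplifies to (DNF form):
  d & g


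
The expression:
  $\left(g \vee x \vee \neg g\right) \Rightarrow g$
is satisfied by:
  {g: True}


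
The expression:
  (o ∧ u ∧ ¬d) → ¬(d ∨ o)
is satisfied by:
  {d: True, u: False, o: False}
  {u: False, o: False, d: False}
  {d: True, o: True, u: False}
  {o: True, u: False, d: False}
  {d: True, u: True, o: False}
  {u: True, d: False, o: False}
  {d: True, o: True, u: True}


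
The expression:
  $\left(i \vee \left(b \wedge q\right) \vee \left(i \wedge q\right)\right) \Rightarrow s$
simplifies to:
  $s \vee \left(\neg b \wedge \neg i\right) \vee \left(\neg i \wedge \neg q\right)$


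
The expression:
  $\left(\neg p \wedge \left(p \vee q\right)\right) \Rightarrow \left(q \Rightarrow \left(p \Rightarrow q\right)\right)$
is always true.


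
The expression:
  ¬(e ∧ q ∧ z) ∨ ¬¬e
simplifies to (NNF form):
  True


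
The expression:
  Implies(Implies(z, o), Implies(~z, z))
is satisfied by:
  {z: True}


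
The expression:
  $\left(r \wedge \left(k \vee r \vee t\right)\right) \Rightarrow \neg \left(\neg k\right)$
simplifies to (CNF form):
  $k \vee \neg r$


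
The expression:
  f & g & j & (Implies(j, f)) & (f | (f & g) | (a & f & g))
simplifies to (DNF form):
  f & g & j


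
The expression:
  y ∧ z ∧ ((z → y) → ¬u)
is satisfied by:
  {z: True, y: True, u: False}


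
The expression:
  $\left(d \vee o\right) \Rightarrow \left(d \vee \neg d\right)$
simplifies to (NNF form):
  $\text{True}$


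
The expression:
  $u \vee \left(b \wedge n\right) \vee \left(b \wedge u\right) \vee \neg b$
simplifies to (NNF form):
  $n \vee u \vee \neg b$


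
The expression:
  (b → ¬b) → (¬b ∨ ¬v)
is always true.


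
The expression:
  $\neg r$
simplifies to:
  $\neg r$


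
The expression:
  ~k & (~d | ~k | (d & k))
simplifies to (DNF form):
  ~k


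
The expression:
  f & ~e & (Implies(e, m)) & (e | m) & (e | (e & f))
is never true.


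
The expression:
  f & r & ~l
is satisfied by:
  {r: True, f: True, l: False}


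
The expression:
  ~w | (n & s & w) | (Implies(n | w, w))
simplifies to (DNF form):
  True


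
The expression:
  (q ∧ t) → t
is always true.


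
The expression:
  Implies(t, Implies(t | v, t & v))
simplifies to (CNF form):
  v | ~t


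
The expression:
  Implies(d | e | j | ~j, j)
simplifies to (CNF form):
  j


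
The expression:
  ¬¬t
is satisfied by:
  {t: True}


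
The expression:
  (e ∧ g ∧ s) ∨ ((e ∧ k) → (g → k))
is always true.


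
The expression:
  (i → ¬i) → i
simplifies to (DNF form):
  i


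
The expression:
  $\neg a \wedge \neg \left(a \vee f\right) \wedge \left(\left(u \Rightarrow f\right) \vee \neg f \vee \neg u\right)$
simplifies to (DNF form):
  $\neg a \wedge \neg f$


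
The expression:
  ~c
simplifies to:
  ~c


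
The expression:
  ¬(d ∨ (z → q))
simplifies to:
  z ∧ ¬d ∧ ¬q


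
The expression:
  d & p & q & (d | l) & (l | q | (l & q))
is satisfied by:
  {p: True, d: True, q: True}


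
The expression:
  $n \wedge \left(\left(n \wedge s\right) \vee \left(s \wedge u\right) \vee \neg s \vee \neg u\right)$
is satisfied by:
  {n: True}


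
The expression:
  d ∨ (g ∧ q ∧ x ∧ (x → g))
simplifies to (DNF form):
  d ∨ (g ∧ q ∧ x)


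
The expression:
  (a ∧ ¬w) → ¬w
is always true.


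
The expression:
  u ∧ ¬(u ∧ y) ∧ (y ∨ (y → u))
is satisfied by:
  {u: True, y: False}


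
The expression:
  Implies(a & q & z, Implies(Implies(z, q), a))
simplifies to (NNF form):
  True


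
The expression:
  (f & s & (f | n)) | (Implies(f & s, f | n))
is always true.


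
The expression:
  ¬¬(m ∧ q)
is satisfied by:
  {m: True, q: True}
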